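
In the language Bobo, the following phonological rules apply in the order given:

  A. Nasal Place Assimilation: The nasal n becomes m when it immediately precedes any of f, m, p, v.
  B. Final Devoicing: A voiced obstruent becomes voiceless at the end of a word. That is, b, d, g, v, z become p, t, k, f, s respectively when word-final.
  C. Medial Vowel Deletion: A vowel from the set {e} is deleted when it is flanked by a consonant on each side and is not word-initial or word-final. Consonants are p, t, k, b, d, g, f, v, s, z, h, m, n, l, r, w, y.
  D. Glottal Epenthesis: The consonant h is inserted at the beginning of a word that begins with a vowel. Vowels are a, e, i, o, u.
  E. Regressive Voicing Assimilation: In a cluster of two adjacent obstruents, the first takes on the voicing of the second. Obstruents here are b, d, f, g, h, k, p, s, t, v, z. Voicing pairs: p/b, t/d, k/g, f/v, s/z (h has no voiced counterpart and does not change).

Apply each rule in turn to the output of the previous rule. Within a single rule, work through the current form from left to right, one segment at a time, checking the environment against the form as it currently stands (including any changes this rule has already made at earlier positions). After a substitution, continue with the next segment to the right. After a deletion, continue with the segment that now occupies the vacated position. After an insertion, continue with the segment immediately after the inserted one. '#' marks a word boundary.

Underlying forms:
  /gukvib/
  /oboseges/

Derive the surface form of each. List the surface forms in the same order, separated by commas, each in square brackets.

/gukvib/:
  A Nasal Place Assimilation: no change — [gukvib]
  B Final Devoicing: [gukvib] → [gukvip]
  C Medial Vowel Deletion: no change — [gukvip]
  D Glottal Epenthesis: no change — [gukvip]
  E Regressive Voicing Assimilation: [gukvip] → [gugvip]
/oboseges/:
  A Nasal Place Assimilation: no change — [oboseges]
  B Final Devoicing: no change — [oboseges]
  C Medial Vowel Deletion: [oboseges] → [obosgs]
  D Glottal Epenthesis: [obosgs] → [hobosgs]
  E Regressive Voicing Assimilation: [hobosgs] → [hobozks]

[gugvip], [hobozks]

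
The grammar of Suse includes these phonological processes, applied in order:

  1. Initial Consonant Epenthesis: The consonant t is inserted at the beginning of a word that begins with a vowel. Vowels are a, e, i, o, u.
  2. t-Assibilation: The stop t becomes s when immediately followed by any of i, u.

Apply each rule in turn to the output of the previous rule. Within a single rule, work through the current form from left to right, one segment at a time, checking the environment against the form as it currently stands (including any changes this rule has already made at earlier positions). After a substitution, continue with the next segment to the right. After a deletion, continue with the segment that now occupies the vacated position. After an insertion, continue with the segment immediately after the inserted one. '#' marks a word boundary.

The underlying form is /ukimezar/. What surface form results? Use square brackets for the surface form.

1 Initial Consonant Epenthesis: [ukimezar] → [tukimezar]
2 t-Assibilation: [tukimezar] → [sukimezar]

[sukimezar]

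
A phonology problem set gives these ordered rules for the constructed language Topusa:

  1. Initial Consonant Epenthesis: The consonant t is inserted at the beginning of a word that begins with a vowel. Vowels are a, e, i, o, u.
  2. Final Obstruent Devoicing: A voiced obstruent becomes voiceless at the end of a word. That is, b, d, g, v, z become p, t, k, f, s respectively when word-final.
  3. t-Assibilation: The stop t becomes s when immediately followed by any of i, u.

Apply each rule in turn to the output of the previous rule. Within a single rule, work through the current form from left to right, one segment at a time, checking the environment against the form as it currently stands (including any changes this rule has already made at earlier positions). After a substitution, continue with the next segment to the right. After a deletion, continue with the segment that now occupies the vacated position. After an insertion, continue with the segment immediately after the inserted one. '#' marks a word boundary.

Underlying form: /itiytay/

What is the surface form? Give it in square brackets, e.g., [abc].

[sisiytay]

1 Initial Consonant Epenthesis: [itiytay] → [titiytay]
2 Final Obstruent Devoicing: no change — [titiytay]
3 t-Assibilation: [titiytay] → [sisiytay]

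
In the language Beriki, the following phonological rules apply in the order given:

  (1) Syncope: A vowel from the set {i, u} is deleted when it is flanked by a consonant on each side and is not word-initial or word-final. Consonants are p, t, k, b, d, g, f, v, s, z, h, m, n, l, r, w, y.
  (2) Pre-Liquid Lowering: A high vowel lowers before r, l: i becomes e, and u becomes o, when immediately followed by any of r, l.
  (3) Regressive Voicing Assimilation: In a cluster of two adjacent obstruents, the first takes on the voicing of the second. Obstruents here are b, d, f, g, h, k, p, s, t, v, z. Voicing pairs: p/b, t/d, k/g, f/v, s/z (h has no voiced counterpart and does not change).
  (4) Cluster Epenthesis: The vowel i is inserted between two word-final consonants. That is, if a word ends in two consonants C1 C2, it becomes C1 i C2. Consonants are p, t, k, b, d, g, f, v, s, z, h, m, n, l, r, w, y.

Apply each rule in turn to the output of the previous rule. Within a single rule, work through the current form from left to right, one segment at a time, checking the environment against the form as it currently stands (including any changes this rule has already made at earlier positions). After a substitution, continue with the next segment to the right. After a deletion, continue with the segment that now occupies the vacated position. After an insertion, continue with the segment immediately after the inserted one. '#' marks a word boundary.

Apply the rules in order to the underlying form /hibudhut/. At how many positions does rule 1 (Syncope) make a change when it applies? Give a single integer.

3

(1) Syncope: [hibudhut] → [hbdht]
(2) Pre-Liquid Lowering: no change — [hbdht]
(3) Regressive Voicing Assimilation: [hbdht] → [hbtht]
(4) Cluster Epenthesis: [hbtht] → [hbthit]
Rule 1 changed 3 position(s).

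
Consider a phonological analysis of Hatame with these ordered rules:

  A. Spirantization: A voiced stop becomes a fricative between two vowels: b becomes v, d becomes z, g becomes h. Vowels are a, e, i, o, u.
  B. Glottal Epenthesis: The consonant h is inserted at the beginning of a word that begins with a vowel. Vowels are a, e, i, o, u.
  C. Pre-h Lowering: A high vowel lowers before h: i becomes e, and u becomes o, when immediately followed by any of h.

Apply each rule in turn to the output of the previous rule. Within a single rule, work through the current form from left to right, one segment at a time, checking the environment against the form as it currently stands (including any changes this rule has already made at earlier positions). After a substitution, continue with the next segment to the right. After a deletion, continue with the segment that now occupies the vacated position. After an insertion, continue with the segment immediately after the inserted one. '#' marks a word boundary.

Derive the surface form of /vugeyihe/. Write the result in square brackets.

[voheyehe]

A Spirantization: [vugeyihe] → [vuheyihe]
B Glottal Epenthesis: no change — [vuheyihe]
C Pre-h Lowering: [vuheyihe] → [voheyehe]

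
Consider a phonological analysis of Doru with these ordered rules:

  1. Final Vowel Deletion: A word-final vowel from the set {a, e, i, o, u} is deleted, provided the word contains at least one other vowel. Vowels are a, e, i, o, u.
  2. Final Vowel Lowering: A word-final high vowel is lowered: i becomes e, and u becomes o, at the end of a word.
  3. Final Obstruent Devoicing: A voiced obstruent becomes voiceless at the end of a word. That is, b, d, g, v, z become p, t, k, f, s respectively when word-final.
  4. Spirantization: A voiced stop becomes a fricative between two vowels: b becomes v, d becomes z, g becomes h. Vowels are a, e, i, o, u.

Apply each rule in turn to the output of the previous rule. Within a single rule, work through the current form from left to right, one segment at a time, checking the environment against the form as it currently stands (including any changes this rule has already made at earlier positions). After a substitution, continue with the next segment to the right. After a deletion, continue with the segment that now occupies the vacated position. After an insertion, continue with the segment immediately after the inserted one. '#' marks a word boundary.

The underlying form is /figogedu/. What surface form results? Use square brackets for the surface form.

[fihohet]

1 Final Vowel Deletion: [figogedu] → [figoged]
2 Final Vowel Lowering: no change — [figoged]
3 Final Obstruent Devoicing: [figoged] → [figoget]
4 Spirantization: [figoget] → [fihohet]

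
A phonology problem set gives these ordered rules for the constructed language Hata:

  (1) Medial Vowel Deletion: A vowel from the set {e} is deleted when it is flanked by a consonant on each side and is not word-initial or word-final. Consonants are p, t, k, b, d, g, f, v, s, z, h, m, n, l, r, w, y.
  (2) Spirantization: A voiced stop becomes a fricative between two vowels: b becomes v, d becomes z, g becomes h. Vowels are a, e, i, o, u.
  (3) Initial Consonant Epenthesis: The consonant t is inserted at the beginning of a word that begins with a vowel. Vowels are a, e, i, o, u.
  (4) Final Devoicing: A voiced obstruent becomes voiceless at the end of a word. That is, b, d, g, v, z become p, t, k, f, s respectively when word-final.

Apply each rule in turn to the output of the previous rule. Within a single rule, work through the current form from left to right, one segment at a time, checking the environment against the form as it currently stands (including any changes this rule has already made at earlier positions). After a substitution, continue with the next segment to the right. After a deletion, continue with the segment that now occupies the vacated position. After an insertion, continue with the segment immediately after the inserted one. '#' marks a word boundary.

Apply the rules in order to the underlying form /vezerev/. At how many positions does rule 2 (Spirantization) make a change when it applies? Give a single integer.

0

(1) Medial Vowel Deletion: [vezerev] → [vzrv]
(2) Spirantization: no change — [vzrv]
(3) Initial Consonant Epenthesis: no change — [vzrv]
(4) Final Devoicing: [vzrv] → [vzrf]
Rule 2 changed 0 position(s).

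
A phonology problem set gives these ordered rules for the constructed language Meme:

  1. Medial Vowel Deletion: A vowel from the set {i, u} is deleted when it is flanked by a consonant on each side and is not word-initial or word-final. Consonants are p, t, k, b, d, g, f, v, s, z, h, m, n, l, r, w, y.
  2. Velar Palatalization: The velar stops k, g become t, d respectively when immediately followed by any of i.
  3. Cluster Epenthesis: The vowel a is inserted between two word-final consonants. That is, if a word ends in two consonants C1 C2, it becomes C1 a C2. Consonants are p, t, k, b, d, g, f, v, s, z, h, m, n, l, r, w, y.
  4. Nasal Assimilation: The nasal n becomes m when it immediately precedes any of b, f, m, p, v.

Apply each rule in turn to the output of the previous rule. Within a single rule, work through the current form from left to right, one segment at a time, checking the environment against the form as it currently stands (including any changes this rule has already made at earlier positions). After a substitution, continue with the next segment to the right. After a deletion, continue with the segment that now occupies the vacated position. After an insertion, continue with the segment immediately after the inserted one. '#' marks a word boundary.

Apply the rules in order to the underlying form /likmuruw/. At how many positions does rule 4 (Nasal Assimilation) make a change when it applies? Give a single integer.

0

1 Medial Vowel Deletion: [likmuruw] → [lkmrw]
2 Velar Palatalization: no change — [lkmrw]
3 Cluster Epenthesis: [lkmrw] → [lkmraw]
4 Nasal Assimilation: no change — [lkmraw]
Rule 4 changed 0 position(s).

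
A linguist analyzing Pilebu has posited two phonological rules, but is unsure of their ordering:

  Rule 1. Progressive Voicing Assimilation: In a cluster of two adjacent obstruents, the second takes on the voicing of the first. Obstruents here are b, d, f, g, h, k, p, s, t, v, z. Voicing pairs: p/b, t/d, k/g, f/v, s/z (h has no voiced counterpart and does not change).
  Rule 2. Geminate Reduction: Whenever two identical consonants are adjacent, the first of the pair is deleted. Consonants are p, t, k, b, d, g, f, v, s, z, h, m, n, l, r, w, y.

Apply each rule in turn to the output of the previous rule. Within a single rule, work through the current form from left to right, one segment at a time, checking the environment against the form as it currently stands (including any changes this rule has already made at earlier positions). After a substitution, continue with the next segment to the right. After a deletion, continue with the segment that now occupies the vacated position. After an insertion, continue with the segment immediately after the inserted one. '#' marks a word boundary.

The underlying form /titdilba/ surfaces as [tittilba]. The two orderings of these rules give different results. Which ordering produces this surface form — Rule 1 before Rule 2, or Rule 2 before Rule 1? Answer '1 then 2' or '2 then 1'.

Order 1 then 2:
  1 Progressive Voicing Assimilation: [titdilba] → [tittilba]
  2 Geminate Reduction: [tittilba] → [titilba]
  result: [titilba]
Order 2 then 1:
  2 Geminate Reduction: no change — [titdilba]
  1 Progressive Voicing Assimilation: [titdilba] → [tittilba]
  result: [tittilba]

2 then 1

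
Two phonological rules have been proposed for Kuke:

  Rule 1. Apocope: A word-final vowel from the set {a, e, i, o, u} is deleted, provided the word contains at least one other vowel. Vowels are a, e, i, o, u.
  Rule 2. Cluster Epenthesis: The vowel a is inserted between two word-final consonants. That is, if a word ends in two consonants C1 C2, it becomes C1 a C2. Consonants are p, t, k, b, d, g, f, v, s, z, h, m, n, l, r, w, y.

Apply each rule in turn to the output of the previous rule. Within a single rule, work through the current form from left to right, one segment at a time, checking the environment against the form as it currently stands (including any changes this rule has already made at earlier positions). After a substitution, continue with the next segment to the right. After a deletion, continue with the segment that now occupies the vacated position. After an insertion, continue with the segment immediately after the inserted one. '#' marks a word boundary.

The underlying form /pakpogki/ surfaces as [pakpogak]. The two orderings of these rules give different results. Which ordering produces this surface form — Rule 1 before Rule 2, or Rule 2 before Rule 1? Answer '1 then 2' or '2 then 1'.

Order 1 then 2:
  1 Apocope: [pakpogki] → [pakpogk]
  2 Cluster Epenthesis: [pakpogk] → [pakpogak]
  result: [pakpogak]
Order 2 then 1:
  2 Cluster Epenthesis: no change — [pakpogki]
  1 Apocope: [pakpogki] → [pakpogk]
  result: [pakpogk]

1 then 2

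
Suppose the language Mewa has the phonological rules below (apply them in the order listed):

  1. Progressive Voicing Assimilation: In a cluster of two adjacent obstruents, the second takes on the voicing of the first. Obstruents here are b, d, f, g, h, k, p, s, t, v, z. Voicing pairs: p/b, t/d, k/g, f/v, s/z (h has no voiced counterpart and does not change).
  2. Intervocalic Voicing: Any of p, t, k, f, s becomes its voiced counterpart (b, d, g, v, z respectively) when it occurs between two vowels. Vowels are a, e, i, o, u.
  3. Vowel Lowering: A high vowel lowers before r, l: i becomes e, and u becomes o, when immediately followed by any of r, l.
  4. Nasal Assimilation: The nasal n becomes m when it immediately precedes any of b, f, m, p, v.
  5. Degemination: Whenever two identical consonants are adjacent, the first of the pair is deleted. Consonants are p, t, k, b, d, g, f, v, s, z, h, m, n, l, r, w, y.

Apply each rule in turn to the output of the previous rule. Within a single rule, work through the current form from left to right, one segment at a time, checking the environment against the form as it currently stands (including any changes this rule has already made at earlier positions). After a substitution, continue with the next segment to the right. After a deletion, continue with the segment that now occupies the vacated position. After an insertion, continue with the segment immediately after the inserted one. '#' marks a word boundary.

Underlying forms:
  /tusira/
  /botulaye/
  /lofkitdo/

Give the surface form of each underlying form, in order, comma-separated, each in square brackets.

[tuzera], [bodolaye], [lofkito]

/tusira/:
  1 Progressive Voicing Assimilation: no change — [tusira]
  2 Intervocalic Voicing: [tusira] → [tuzira]
  3 Vowel Lowering: [tuzira] → [tuzera]
  4 Nasal Assimilation: no change — [tuzera]
  5 Degemination: no change — [tuzera]
/botulaye/:
  1 Progressive Voicing Assimilation: no change — [botulaye]
  2 Intervocalic Voicing: [botulaye] → [bodulaye]
  3 Vowel Lowering: [bodulaye] → [bodolaye]
  4 Nasal Assimilation: no change — [bodolaye]
  5 Degemination: no change — [bodolaye]
/lofkitdo/:
  1 Progressive Voicing Assimilation: [lofkitdo] → [lofkitto]
  2 Intervocalic Voicing: no change — [lofkitto]
  3 Vowel Lowering: no change — [lofkitto]
  4 Nasal Assimilation: no change — [lofkitto]
  5 Degemination: [lofkitto] → [lofkito]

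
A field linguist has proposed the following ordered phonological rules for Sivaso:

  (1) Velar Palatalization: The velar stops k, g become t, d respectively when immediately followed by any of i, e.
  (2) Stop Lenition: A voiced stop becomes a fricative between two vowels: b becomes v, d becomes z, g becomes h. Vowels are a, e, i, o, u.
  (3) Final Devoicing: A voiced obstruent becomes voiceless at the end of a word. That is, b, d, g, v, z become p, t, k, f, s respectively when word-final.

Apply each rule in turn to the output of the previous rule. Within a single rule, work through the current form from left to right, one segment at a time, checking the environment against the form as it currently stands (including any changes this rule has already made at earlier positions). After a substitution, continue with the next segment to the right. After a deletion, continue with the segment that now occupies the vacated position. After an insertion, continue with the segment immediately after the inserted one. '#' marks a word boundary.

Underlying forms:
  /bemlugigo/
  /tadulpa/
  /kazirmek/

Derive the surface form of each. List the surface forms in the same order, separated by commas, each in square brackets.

/bemlugigo/:
  (1) Velar Palatalization: [bemlugigo] → [bemludigo]
  (2) Stop Lenition: [bemludigo] → [bemluziho]
  (3) Final Devoicing: no change — [bemluziho]
/tadulpa/:
  (1) Velar Palatalization: no change — [tadulpa]
  (2) Stop Lenition: [tadulpa] → [tazulpa]
  (3) Final Devoicing: no change — [tazulpa]
/kazirmek/:
  (1) Velar Palatalization: no change — [kazirmek]
  (2) Stop Lenition: no change — [kazirmek]
  (3) Final Devoicing: no change — [kazirmek]

[bemluziho], [tazulpa], [kazirmek]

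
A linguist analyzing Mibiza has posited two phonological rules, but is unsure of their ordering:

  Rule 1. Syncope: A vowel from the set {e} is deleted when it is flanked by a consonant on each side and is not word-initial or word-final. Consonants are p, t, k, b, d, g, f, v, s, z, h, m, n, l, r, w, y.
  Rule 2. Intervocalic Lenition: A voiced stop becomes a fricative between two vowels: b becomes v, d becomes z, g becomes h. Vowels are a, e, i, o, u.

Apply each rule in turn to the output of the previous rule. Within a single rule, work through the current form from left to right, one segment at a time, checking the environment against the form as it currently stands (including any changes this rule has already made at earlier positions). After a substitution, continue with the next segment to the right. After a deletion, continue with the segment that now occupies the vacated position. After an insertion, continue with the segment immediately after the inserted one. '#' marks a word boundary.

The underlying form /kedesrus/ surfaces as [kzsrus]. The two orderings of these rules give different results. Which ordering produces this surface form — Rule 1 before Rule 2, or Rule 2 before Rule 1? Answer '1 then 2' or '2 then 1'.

2 then 1

Order 1 then 2:
  1 Syncope: [kedesrus] → [kdsrus]
  2 Intervocalic Lenition: no change — [kdsrus]
  result: [kdsrus]
Order 2 then 1:
  2 Intervocalic Lenition: [kedesrus] → [kezesrus]
  1 Syncope: [kezesrus] → [kzsrus]
  result: [kzsrus]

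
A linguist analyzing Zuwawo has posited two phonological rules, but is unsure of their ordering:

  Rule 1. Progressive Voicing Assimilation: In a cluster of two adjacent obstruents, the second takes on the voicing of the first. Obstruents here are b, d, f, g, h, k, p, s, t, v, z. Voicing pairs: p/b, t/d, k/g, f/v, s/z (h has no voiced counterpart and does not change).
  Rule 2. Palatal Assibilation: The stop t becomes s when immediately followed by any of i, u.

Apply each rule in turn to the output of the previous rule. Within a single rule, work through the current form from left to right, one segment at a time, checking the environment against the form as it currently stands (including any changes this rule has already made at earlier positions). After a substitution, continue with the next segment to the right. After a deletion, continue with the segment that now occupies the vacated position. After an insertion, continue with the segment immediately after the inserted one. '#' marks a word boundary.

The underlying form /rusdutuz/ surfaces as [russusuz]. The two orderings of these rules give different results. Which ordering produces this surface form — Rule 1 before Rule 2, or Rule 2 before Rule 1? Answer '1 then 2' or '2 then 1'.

1 then 2

Order 1 then 2:
  1 Progressive Voicing Assimilation: [rusdutuz] → [rustutuz]
  2 Palatal Assibilation: [rustutuz] → [russusuz]
  result: [russusuz]
Order 2 then 1:
  2 Palatal Assibilation: [rusdutuz] → [rusdusuz]
  1 Progressive Voicing Assimilation: [rusdusuz] → [rustusuz]
  result: [rustusuz]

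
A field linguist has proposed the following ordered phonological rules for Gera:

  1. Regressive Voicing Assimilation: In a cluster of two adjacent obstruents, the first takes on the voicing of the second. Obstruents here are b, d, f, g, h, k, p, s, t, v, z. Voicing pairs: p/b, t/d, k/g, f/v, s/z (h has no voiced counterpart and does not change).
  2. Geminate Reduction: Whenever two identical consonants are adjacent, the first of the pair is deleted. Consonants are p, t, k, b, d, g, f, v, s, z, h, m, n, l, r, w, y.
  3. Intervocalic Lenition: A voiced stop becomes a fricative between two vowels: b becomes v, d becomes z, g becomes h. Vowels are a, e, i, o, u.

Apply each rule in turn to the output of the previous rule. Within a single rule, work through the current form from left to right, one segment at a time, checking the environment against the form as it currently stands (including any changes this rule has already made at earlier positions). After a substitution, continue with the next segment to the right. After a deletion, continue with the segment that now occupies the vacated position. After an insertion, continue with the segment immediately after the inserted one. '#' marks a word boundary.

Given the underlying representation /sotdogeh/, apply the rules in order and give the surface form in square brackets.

[sozoheh]

1 Regressive Voicing Assimilation: [sotdogeh] → [soddogeh]
2 Geminate Reduction: [soddogeh] → [sodogeh]
3 Intervocalic Lenition: [sodogeh] → [sozoheh]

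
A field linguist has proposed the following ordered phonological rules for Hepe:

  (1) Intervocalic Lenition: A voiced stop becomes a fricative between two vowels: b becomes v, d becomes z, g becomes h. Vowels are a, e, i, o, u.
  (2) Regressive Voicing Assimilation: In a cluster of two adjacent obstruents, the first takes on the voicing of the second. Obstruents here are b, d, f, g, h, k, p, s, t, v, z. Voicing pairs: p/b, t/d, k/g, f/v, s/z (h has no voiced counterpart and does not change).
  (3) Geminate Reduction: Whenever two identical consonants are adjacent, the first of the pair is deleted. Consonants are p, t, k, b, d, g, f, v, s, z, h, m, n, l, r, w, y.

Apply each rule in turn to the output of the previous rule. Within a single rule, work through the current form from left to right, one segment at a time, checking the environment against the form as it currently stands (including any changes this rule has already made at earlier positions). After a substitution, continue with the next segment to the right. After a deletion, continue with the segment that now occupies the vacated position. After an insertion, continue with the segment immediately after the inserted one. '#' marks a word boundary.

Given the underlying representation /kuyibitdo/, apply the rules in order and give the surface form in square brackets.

[kuyivido]

(1) Intervocalic Lenition: [kuyibitdo] → [kuyivitdo]
(2) Regressive Voicing Assimilation: [kuyivitdo] → [kuyividdo]
(3) Geminate Reduction: [kuyividdo] → [kuyivido]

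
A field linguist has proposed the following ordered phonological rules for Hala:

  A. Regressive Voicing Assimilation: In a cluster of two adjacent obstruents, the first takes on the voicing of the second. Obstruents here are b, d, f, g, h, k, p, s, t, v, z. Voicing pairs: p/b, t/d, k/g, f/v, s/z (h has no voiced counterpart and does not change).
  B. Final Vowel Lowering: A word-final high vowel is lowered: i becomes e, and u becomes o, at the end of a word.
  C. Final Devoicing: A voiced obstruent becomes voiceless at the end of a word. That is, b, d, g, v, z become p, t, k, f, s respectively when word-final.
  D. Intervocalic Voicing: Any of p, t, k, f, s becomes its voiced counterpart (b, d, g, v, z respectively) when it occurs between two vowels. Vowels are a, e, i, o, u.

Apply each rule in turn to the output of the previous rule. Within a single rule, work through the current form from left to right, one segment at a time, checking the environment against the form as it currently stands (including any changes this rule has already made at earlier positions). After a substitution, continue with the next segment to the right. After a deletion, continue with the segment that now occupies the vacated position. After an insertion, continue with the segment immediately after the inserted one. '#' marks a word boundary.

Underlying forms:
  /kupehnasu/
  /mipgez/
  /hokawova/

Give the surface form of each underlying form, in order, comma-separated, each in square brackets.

[kubehnazo], [mibges], [hogawova]

/kupehnasu/:
  A Regressive Voicing Assimilation: no change — [kupehnasu]
  B Final Vowel Lowering: [kupehnasu] → [kupehnaso]
  C Final Devoicing: no change — [kupehnaso]
  D Intervocalic Voicing: [kupehnaso] → [kubehnazo]
/mipgez/:
  A Regressive Voicing Assimilation: [mipgez] → [mibgez]
  B Final Vowel Lowering: no change — [mibgez]
  C Final Devoicing: [mibgez] → [mibges]
  D Intervocalic Voicing: no change — [mibges]
/hokawova/:
  A Regressive Voicing Assimilation: no change — [hokawova]
  B Final Vowel Lowering: no change — [hokawova]
  C Final Devoicing: no change — [hokawova]
  D Intervocalic Voicing: [hokawova] → [hogawova]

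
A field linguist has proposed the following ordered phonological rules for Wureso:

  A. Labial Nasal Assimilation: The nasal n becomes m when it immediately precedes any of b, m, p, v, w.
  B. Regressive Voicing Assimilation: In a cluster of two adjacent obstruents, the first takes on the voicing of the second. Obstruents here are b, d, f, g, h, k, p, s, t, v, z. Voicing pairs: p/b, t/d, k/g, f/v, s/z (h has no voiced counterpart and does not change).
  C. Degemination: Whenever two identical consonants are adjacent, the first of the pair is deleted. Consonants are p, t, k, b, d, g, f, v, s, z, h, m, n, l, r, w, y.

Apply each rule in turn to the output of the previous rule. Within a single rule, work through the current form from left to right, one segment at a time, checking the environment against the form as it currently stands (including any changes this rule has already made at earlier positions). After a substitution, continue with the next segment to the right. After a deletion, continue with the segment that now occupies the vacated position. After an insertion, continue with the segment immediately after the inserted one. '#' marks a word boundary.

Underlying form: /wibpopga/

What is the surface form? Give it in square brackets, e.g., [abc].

A Labial Nasal Assimilation: no change — [wibpopga]
B Regressive Voicing Assimilation: [wibpopga] → [wippobga]
C Degemination: [wippobga] → [wipobga]

[wipobga]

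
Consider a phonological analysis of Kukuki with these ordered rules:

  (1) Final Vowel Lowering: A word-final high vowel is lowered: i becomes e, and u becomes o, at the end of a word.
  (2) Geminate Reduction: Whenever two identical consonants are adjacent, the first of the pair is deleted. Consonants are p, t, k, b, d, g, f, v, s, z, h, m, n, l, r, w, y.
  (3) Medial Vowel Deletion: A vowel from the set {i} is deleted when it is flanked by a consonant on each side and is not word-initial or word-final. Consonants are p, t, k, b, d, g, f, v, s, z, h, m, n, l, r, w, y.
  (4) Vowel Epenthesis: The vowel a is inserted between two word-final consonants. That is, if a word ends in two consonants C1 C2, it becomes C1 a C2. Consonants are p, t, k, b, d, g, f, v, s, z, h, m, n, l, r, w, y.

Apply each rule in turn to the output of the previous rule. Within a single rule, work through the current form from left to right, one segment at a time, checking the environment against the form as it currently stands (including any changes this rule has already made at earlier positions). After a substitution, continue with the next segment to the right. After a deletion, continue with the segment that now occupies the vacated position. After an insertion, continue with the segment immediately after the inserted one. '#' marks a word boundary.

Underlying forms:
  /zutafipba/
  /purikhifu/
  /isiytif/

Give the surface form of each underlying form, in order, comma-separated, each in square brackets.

[zutafpba], [purkhfo], [isytaf]

/zutafipba/:
  (1) Final Vowel Lowering: no change — [zutafipba]
  (2) Geminate Reduction: no change — [zutafipba]
  (3) Medial Vowel Deletion: [zutafipba] → [zutafpba]
  (4) Vowel Epenthesis: no change — [zutafpba]
/purikhifu/:
  (1) Final Vowel Lowering: [purikhifu] → [purikhifo]
  (2) Geminate Reduction: no change — [purikhifo]
  (3) Medial Vowel Deletion: [purikhifo] → [purkhfo]
  (4) Vowel Epenthesis: no change — [purkhfo]
/isiytif/:
  (1) Final Vowel Lowering: no change — [isiytif]
  (2) Geminate Reduction: no change — [isiytif]
  (3) Medial Vowel Deletion: [isiytif] → [isytf]
  (4) Vowel Epenthesis: [isytf] → [isytaf]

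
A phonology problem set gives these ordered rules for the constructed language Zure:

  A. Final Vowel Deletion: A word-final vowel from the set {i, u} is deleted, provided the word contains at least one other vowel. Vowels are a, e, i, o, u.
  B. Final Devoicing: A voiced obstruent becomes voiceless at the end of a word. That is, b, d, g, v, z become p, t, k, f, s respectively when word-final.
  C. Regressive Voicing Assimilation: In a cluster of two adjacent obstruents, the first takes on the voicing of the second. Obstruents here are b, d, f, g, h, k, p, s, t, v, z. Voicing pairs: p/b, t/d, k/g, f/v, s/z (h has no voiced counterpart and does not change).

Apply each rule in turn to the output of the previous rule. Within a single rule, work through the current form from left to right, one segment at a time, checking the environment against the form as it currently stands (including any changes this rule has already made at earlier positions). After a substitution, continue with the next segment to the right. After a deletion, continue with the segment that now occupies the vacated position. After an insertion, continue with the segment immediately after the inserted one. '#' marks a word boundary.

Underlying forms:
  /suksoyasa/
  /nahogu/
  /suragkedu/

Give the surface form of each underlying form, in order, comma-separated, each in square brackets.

/suksoyasa/:
  A Final Vowel Deletion: no change — [suksoyasa]
  B Final Devoicing: no change — [suksoyasa]
  C Regressive Voicing Assimilation: no change — [suksoyasa]
/nahogu/:
  A Final Vowel Deletion: [nahogu] → [nahog]
  B Final Devoicing: [nahog] → [nahok]
  C Regressive Voicing Assimilation: no change — [nahok]
/suragkedu/:
  A Final Vowel Deletion: [suragkedu] → [suragked]
  B Final Devoicing: [suragked] → [suragket]
  C Regressive Voicing Assimilation: [suragket] → [surakket]

[suksoyasa], [nahok], [surakket]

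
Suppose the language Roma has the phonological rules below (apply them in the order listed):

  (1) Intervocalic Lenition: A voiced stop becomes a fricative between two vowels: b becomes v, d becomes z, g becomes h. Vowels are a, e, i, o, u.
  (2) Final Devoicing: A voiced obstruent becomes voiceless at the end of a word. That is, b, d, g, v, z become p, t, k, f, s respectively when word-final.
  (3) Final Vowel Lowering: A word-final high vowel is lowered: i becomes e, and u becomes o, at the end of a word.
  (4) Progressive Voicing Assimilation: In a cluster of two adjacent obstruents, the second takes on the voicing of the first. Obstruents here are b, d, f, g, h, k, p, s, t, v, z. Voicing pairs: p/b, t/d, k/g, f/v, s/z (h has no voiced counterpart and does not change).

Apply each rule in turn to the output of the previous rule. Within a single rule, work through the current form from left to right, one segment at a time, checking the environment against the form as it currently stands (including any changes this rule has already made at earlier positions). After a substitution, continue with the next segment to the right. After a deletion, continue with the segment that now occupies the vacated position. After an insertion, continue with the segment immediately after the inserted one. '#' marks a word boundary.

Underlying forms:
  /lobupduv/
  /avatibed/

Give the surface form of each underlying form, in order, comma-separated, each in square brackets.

[lovuptuf], [avativet]

/lobupduv/:
  (1) Intervocalic Lenition: [lobupduv] → [lovupduv]
  (2) Final Devoicing: [lovupduv] → [lovupduf]
  (3) Final Vowel Lowering: no change — [lovupduf]
  (4) Progressive Voicing Assimilation: [lovupduf] → [lovuptuf]
/avatibed/:
  (1) Intervocalic Lenition: [avatibed] → [avatived]
  (2) Final Devoicing: [avatived] → [avativet]
  (3) Final Vowel Lowering: no change — [avativet]
  (4) Progressive Voicing Assimilation: no change — [avativet]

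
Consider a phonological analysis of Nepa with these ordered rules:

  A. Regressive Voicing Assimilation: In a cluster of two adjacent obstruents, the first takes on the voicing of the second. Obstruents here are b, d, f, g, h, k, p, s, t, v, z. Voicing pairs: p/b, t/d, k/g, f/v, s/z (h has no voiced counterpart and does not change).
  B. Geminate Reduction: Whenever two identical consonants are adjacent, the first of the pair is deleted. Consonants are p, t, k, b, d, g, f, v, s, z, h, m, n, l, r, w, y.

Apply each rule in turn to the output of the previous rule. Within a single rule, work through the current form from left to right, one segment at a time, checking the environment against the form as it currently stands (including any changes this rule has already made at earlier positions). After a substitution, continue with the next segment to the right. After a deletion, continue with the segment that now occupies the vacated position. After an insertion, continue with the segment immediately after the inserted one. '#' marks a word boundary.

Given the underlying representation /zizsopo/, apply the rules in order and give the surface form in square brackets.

A Regressive Voicing Assimilation: [zizsopo] → [zissopo]
B Geminate Reduction: [zissopo] → [zisopo]

[zisopo]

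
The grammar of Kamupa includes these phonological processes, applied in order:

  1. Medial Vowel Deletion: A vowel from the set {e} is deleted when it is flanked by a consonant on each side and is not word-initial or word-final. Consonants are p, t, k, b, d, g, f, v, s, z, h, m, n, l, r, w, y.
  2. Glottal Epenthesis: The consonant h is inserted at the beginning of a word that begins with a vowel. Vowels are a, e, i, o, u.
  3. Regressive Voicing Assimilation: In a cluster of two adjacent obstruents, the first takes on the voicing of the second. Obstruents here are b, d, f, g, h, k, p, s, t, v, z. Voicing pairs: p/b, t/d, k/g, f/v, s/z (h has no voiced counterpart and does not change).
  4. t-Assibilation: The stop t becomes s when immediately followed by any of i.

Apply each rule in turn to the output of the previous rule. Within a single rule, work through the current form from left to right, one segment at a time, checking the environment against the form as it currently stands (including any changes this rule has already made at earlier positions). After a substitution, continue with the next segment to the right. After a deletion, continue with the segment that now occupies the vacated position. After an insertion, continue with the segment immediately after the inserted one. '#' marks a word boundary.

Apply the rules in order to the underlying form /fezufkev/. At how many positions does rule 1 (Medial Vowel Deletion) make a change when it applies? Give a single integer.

2

1 Medial Vowel Deletion: [fezufkev] → [fzufkv]
2 Glottal Epenthesis: no change — [fzufkv]
3 Regressive Voicing Assimilation: [fzufkv] → [vzufgv]
4 t-Assibilation: no change — [vzufgv]
Rule 1 changed 2 position(s).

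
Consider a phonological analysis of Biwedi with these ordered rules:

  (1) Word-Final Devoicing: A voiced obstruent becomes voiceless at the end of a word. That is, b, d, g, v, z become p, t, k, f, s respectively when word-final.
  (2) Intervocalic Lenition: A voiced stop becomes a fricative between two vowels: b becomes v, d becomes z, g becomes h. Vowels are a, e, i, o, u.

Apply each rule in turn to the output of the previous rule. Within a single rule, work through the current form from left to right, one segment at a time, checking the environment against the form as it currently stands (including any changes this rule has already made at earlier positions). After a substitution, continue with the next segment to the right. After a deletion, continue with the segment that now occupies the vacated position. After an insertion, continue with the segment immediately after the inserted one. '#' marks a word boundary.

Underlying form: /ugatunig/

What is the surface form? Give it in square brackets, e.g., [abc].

(1) Word-Final Devoicing: [ugatunig] → [ugatunik]
(2) Intervocalic Lenition: [ugatunik] → [uhatunik]

[uhatunik]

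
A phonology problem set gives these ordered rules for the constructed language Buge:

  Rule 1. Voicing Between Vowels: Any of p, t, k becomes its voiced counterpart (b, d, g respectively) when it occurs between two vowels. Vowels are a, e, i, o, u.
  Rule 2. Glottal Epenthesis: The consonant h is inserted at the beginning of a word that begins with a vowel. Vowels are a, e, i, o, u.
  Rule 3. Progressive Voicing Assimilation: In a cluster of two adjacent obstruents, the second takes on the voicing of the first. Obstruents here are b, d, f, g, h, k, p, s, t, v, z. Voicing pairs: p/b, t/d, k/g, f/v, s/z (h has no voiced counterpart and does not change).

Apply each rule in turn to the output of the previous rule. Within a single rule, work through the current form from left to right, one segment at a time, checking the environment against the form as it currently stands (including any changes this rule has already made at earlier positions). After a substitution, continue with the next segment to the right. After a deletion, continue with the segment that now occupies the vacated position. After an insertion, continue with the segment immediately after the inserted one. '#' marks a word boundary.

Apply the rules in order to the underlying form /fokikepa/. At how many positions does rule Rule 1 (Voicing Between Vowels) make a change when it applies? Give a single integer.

Rule 1 Voicing Between Vowels: [fokikepa] → [fogigeba]
Rule 2 Glottal Epenthesis: no change — [fogigeba]
Rule 3 Progressive Voicing Assimilation: no change — [fogigeba]
Rule Rule 1 changed 3 position(s).

3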